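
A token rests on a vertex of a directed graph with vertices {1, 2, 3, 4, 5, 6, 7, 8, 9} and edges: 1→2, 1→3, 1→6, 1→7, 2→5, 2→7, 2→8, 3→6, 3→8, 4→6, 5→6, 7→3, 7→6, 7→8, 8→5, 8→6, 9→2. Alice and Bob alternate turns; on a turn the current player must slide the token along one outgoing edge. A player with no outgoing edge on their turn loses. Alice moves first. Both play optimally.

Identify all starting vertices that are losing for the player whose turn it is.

Positions with no move are L. A position that does have a move is losing for the player to move precisely when every available move leads to a winning position for the opponent. Fill in the labels:
Every edge goes from a vertex to one that appears earlier in the order 6, 5, 8, 3, 7, 2, 4, 1, 9, so processing vertices in that order labels each vertex after all of its successors.
6: no outgoing edge → L
5: reaches L-position 6 → W
8: reaches L-position 6 → W
3: reaches L-position 6 → W
7: reaches L-position 6 → W
2: only reaches 7(W), 8(W), 5(W), all W → L
4: reaches L-position 6 → W
1: reaches L-position 2 → W
9: reaches L-position 2 → W
Reading off the rows marked L gives the requested list; there are 2 such vertices.

2, 6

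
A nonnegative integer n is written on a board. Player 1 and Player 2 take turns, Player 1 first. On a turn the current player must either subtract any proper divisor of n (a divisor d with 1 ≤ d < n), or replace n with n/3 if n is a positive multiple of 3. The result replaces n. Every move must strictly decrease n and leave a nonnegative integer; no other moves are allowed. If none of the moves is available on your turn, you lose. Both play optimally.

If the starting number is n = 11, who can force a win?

Player 2 wins.

Classify positions by backward induction: terminal positions (no move available) are L. From any other position, the mover wins iff some move reaches an L.
n=0: no move → L
n=1: no move → L
n=2: W (go to 1, an L position)
n=3: W (go to 1, an L position)
n=4: L (options 2(W), 3(W) are all W)
n=5: W (go to 4, an L position)
n=6: W (go to 4, an L position)
n=7: L (sole option 6(W) is W)
n=8: W (go to 4, an L position)
n=9: L (options 3(W), 6(W), 8(W) are all W)
n=10: W (go to 9, an L position)
n=11: L (sole option 10(W) is W)
Every move from 11 reaches a W position, so the mover loses.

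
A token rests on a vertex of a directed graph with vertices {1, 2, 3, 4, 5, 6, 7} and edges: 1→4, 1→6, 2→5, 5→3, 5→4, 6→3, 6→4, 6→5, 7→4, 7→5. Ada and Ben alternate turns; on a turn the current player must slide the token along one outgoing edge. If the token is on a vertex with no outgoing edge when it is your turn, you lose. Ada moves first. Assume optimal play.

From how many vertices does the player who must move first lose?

3

Work bottom-up. With no move the player to move loses. Otherwise the position is W if at least one move leads to an L position for the opponent, and L if every move leads to a W.
Every edge goes from a vertex to one that appears earlier in the order 4, 3, 5, 6, 7, 1, 2, so processing vertices in that order labels each vertex after all of its successors.
4: no outgoing edge → L
3: no outgoing edge → L
5: →3(L), so W
6: →3(L), so W
7: →4(L), so W
1: →4(L), so W
2: →5(W) only, which is W, so L
The L vertices are 2, 3, 4; that is 3 in all.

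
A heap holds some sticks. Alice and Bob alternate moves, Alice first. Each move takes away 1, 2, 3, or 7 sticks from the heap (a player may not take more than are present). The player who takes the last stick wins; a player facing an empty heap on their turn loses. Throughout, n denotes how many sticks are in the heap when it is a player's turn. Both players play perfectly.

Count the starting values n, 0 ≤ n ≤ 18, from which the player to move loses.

5

Use the standard recursion: the mover loses at a terminal position; elsewhere, the mover wins exactly when some move hands the opponent an L position.
n=0: no move → L
n=1: reaches L-position 0 → W
n=2: reaches L-position 0 → W
n=3: reaches L-position 0 → W
n=4: only reaches 3(W), 2(W), 1(W), all W → L
n=5: reaches L-position 4 → W
n=6: reaches L-position 4 → W
n=7: reaches L-position 4 → W
n=8: only reaches 7(W), 6(W), 5(W), 1(W), all W → L
n=9: reaches L-position 8 → W
n=10: reaches L-position 8 → W
n=11: reaches L-position 8 → W
n=12: only reaches 11(W), 10(W), 9(W), 5(W), all W → L
n=13: reaches L-position 12 → W
n=14: reaches L-position 12 → W
n=15: reaches L-position 12 → W
n=16: only reaches 15(W), 14(W), 13(W), 9(W), all W → L
n=17: reaches L-position 16 → W
n=18: reaches L-position 16 → W
L entries with 0 ≤ n ≤ 18: n = 0, 4, 8, 12, 16; that makes 5.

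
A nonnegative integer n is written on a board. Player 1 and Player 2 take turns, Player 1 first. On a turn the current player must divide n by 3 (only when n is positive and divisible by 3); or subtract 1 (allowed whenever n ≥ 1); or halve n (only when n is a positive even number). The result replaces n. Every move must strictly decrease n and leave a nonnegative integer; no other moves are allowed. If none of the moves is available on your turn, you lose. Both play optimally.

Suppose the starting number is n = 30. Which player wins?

Player 2 wins.

Label each position W (a win for the player to move) or L (a loss). A position with no legal move is L; any other position is W exactly when some move reaches an L, and L when every move reaches a W.
n=0: no move → L
n=1: can move to 0, which is L ⇒ W
n=2: the only move is to 1(W), a W ⇒ L
n=3: can move to 2, which is L ⇒ W
n=4: can move to 2, which is L ⇒ W
n=5: the only move is to 4(W), a W ⇒ L
n=6: can move to 2, which is L ⇒ W
n=7: the only move is to 6(W), a W ⇒ L
n=8: can move to 7, which is L ⇒ W
n=9: moves to 3(W), 8(W); every one is W ⇒ L
n=10: can move to 5, which is L ⇒ W
n=11: the only move is to 10(W), a W ⇒ L
n=12: can move to 11, which is L ⇒ W
n=13: the only move is to 12(W), a W ⇒ L
n=14: can move to 7, which is L ⇒ W
n=15: can move to 5, which is L ⇒ W
n=16: moves to 8(W), 15(W); every one is W ⇒ L
n=17: can move to 16, which is L ⇒ W
n=18: can move to 9, which is L ⇒ W
n=19: the only move is to 18(W), a W ⇒ L
n=20: can move to 19, which is L ⇒ W
n=21: can move to 7, which is L ⇒ W
n=22: can move to 11, which is L ⇒ W
n=23: the only move is to 22(W), a W ⇒ L
n=24: can move to 23, which is L ⇒ W
n=25: the only move is to 24(W), a W ⇒ L
n=26: can move to 13, which is L ⇒ W
n=27: can move to 9, which is L ⇒ W
n=28: moves to 14(W), 27(W); every one is W ⇒ L
n=29: can move to 28, which is L ⇒ W
n=30: moves to 10(W), 15(W), 29(W); every one is W ⇒ L
Every move from 30 reaches a W position, so the mover loses.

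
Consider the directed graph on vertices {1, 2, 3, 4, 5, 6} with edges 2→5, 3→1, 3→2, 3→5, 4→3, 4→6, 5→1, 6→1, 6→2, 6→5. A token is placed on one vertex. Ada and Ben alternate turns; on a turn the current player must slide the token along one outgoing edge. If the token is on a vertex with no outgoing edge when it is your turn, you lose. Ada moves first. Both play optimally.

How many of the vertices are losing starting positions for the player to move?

Work bottom-up. With no move the player to move loses. Otherwise the position is W if at least one move leads to an L position for the opponent, and L if every move leads to a W.
Every edge goes from a vertex to one that appears earlier in the order 1, 5, 2, 3, 6, 4, so processing vertices in that order labels each vertex after all of its successors.
1: no outgoing edge → L
5: can move to 1, which is L ⇒ W
2: the only move is to 5(W), a W ⇒ L
3: can move to 2, which is L ⇒ W
6: can move to 2, which is L ⇒ W
4: moves to 6(W), 3(W); every one is W ⇒ L
The L vertices are 1, 2, 4; that is 3 in all.

3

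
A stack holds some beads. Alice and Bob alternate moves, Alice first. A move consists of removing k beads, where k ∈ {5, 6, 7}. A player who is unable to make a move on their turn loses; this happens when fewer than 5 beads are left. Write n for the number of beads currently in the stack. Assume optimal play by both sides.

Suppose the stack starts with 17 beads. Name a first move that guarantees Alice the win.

Classify positions by backward induction: terminal positions (no move available) are L. From any other position, the mover wins iff some move reaches an L.
n=0: no move → L
n=1: no move → L
n=2: no move → L
n=3: no move → L
n=4: no move → L
n=5: W (go to 0, an L position)
n=6: W (go to 1, an L position)
n=7: W (go to 2, an L position)
n=8: W (go to 3, an L position)
n=9: W (go to 4, an L position)
n=10: W (go to 4, an L position)
n=11: W (go to 4, an L position)
n=12: L (options 7(W), 6(W), 5(W) are all W)
n=13: L (options 8(W), 7(W), 6(W) are all W)
n=14: L (options 9(W), 8(W), 7(W) are all W)
n=15: L (options 10(W), 9(W), 8(W) are all W)
n=16: L (options 11(W), 10(W), 9(W) are all W)
n=17: W (go to 12, an L position)
From 17, the L positions reachable in one move are: 12.

Remove 5, leaving 12.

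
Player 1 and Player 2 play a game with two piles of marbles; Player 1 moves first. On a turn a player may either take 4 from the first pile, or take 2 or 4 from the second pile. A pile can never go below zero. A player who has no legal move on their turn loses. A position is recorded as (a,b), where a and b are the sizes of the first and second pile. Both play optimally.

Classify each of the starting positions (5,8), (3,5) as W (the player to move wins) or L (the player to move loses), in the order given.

Label each position W (a win for the player to move) or L (a loss). A position with no legal move is L; any other position is W exactly when some move reaches an L, and L when every move reaches a W.
No move ever increases a pile, so every position that can arise here has a ≤ 5 and b ≤ 8; it is enough to label the cells with 0 ≤ a ≤ 5 and 0 ≤ b ≤ 8.
Every move lowers a or b (never raises either), so fill the grid row by row in increasing a, and left to right within a row: each cell's successors are then already labelled.
      b=0  b=1  b=2  b=3  b=4  b=5  b=6  b=7  b=8
a=0:    L    L    W    W    W    W    L    L    W
a=1:    L    L    W    W    W    W    L    L    W
a=2:    L    L    W    W    W    W    L    L    W
a=3:    L    L    W    W    W    W    L    L    W
a=4:    W    W    L    L    W    W    W    W    L
a=5:    W    W    L    L    W    W    W    W    L
Cells with no legal move (terminal, hence L): (0,0), (0,1), (1,0), (1,1), (2,0), (2,1), (3,0), (3,1).
The remaining L cells, each justified by listing all of its moves:
(0,6): →(0,4)(W), (0,2)(W) — all W, so L
(0,7): →(0,5)(W), (0,3)(W) — all W, so L
(1,6): →(1,4)(W), (1,2)(W) — all W, so L
(1,7): →(1,5)(W), (1,3)(W) — all W, so L
(2,6): →(2,4)(W), (2,2)(W) — all W, so L
(2,7): →(2,5)(W), (2,3)(W) — all W, so L
(3,6): →(3,4)(W), (3,2)(W) — all W, so L
(3,7): →(3,5)(W), (3,3)(W) — all W, so L
(4,2): →(0,2)(W), (4,0)(W) — all W, so L
(4,3): →(0,3)(W), (4,1)(W) — all W, so L
(4,8): →(0,8)(W), (4,6)(W), (4,4)(W) — all W, so L
(5,2): →(1,2)(W), (5,0)(W) — all W, so L
(5,3): →(1,3)(W), (5,1)(W) — all W, so L
(5,8): →(1,8)(W), (5,6)(W), (5,4)(W) — all W, so L
Every other cell has at least one move into one of the L cells above, so it is W.
(5,8): one of the L cells justified above, so L
(3,5): the move to (3,1) reaches an L cell, so W

(5,8): L, (3,5): W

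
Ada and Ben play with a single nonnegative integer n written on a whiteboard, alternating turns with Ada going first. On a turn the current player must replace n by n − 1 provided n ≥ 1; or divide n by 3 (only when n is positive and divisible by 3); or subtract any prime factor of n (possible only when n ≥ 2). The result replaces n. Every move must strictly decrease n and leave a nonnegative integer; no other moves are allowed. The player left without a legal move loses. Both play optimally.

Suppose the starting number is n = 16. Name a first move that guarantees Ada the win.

Build the W/L table. Terminal = L. A non-terminal position is W if it has a move to some L; otherwise it is L.
n=0: no move → L
n=1: →0(L), so W
n=2: →0(L), so W
n=3: →0(L), so W
n=4: →2(W), 3(W) — all W, so L
n=5: →0(L), so W
n=6: →4(L), so W
n=7: →0(L), so W
n=8: →6(W), 7(W) — all W, so L
n=9: →8(L), so W
n=10: →8(L), so W
n=11: →0(L), so W
n=12: →4(L), so W
n=13: →0(L), so W
n=14: →7(W), 12(W), 13(W) — all W, so L
n=15: →14(L), so W
n=16: →14(L), so W
From 16, the L positions reachable in one move are: 14.

Move to 14.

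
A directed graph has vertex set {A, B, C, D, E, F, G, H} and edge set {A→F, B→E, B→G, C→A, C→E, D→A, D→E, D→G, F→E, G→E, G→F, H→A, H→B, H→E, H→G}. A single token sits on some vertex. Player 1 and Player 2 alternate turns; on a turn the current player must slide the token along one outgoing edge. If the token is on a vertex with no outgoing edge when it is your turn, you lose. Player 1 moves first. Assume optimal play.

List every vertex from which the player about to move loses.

A, E

Compute win/loss labels from the base case upward. A position with no move is L. Any other position is W if it can reach an L in one move, else L.
Every edge goes from a vertex to one that appears earlier in the order E, F, G, B, A, D, H, C, so processing vertices in that order labels each vertex after all of its successors.
E: no outgoing edge → L
F: can move to E, which is L ⇒ W
G: can move to E, which is L ⇒ W
B: can move to E, which is L ⇒ W
A: the only move is to F(W), a W ⇒ L
D: can move to A, which is L ⇒ W
H: can move to A, which is L ⇒ W
C: can move to A, which is L ⇒ W
Reading off the rows marked L gives the requested list; there are 2 such vertices.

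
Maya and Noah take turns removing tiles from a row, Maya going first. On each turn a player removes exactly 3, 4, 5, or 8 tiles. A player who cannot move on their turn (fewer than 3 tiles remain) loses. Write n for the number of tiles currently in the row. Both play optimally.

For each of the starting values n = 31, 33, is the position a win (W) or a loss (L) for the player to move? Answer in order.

31: W, 33: L

Label each position W (a win for the player to move) or L (a loss). A position with no legal move is L; any other position is W exactly when some move reaches an L, and L when every move reaches a W.
n=0: no move → L
n=1: no move → L
n=2: no move → L
n=3: →0(L), so W
n=4: →1(L), so W
n=5: →2(L), so W
n=6: →2(L), so W
n=7: →2(L), so W
n=8: →0(L), so W
n=9: →1(L), so W
n=10: →2(L), so W
n=11: →8(W), 7(W), 6(W), 3(W) — all W, so L
n=12: →9(W), 8(W), 7(W), 4(W) — all W, so L
n=13: →10(W), 9(W), 8(W), 5(W) — all W, so L
n=14: →11(L), so W
n=15: →12(L), so W
n=16: →13(L), so W
n=17: →13(L), so W
n=18: →13(L), so W
n=19: →11(L), so W
n=20: →12(L), so W
n=21: →13(L), so W
n=22: →19(W), 18(W), 17(W), 14(W) — all W, so L
n=23: →20(W), 19(W), 18(W), 15(W) — all W, so L
n=24: →21(W), 20(W), 19(W), 16(W) — all W, so L
n=25: →22(L), so W
n=26: →23(L), so W
n=27: →24(L), so W
n=28: →24(L), so W
n=29: →24(L), so W
n=30: →22(L), so W
n=31: →23(L), so W
n=32: →24(L), so W
n=33: →30(W), 29(W), 28(W), 25(W) — all W, so L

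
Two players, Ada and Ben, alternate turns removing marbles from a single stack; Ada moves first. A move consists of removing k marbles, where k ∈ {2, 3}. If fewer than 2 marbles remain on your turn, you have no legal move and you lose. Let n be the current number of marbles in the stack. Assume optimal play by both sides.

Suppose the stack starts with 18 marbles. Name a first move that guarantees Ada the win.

Remove 2, leaving 16.

Classify positions by backward induction: terminal positions (no move available) are L. From any other position, the mover wins iff some move reaches an L.
n=0: no move → L
n=1: no move → L
n=2: can move to 0, which is L ⇒ W
n=3: can move to 1, which is L ⇒ W
n=4: can move to 1, which is L ⇒ W
n=5: moves to 3(W), 2(W); every one is W ⇒ L
n=6: moves to 4(W), 3(W); every one is W ⇒ L
n=7: can move to 5, which is L ⇒ W
n=8: can move to 6, which is L ⇒ W
n=9: can move to 6, which is L ⇒ W
n=10: moves to 8(W), 7(W); every one is W ⇒ L
n=11: moves to 9(W), 8(W); every one is W ⇒ L
n=12: can move to 10, which is L ⇒ W
n=13: can move to 11, which is L ⇒ W
n=14: can move to 11, which is L ⇒ W
n=15: moves to 13(W), 12(W); every one is W ⇒ L
n=16: moves to 14(W), 13(W); every one is W ⇒ L
n=17: can move to 15, which is L ⇒ W
n=18: can move to 16, which is L ⇒ W
From 18, the L positions reachable in one move are: 16, 15. Any move reaching one of these is winning.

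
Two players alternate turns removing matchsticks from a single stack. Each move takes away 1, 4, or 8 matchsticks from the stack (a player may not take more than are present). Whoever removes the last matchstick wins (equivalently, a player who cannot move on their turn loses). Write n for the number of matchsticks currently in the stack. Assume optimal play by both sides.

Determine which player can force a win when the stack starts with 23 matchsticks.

Use the standard recursion: the mover loses at a terminal position; elsewhere, the mover wins exactly when some move hands the opponent an L position.
n=0: no move → L
n=1: →0(L), so W
n=2: →1(W) only, which is W, so L
n=3: →2(L), so W
n=4: →0(L), so W
n=5: →4(W), 1(W) — all W, so L
n=6: →5(L), so W
n=7: →6(W), 3(W) — all W, so L
n=8: →7(L), so W
n=9: →5(L), so W
n=10: →2(L), so W
n=11: →7(L), so W
n=12: →11(W), 8(W), 4(W) — all W, so L
n=13: →12(L), so W
n=14: →13(W), 10(W), 6(W) — all W, so L
n=15: →14(L), so W
n=16: →12(L), so W
n=17: →16(W), 13(W), 9(W) — all W, so L
n=18: →17(L), so W
n=19: →18(W), 15(W), 11(W) — all W, so L
n=20: →19(L), so W
n=21: →17(L), so W
n=22: →14(L), so W
n=23: →19(L), so W
From 23 the player to move can remove 4, leaving 19, reaching an L position.

The first player wins.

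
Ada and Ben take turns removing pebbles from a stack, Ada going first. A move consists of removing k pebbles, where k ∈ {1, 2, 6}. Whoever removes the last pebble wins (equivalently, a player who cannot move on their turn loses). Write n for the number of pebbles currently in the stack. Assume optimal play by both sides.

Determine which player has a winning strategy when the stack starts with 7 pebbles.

Ben wins.

Positions with no move are L. A position that does have a move is losing for the player to move precisely when every available move leads to a winning position for the opponent. Fill in the labels:
n=0: no move → L
n=1: →0(L), so W
n=2: →0(L), so W
n=3: →2(W), 1(W) — all W, so L
n=4: →3(L), so W
n=5: →3(L), so W
n=6: →0(L), so W
n=7: →6(W), 5(W), 1(W) — all W, so L
Every move from 7 reaches a W position, so the mover loses.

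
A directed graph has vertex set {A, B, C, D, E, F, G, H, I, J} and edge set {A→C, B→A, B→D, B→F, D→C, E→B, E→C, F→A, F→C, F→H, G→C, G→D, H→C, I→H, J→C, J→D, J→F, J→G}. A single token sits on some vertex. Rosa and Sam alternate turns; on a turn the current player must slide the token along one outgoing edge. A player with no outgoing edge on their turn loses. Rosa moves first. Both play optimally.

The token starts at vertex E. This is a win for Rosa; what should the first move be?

Move to B.

Work bottom-up. With no move the player to move loses. Otherwise the position is W if at least one move leads to an L position for the opponent, and L if every move leads to a W.
Every edge goes from a vertex to one that appears earlier in the order C, A, H, D, G, F, B, J, I, E, so processing vertices in that order labels each vertex after all of its successors.
C: no outgoing edge → L
A: →C(L), so W
H: →C(L), so W
D: →C(L), so W
G: →C(L), so W
F: →C(L), so W
B: →F(W), D(W), A(W) — all W, so L
J: →C(L), so W
I: →H(W) only, which is W, so L
E: →B(L), so W
From E, the L positions reachable in one move are: B, C. Any move reaching one of these is winning.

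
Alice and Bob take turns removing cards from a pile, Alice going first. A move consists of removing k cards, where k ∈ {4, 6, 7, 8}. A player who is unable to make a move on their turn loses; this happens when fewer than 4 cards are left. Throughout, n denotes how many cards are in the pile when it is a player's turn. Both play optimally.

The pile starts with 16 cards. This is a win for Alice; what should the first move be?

Work bottom-up. With no move the player to move loses. Otherwise the position is W if at least one move leads to an L position for the opponent, and L if every move leads to a W.
n=0: no move → L
n=1: no move → L
n=2: no move → L
n=3: no move → L
n=4: can move to 0, which is L ⇒ W
n=5: can move to 1, which is L ⇒ W
n=6: can move to 2, which is L ⇒ W
n=7: can move to 3, which is L ⇒ W
n=8: can move to 2, which is L ⇒ W
n=9: can move to 3, which is L ⇒ W
n=10: can move to 3, which is L ⇒ W
n=11: can move to 3, which is L ⇒ W
n=12: moves to 8(W), 6(W), 5(W), 4(W); every one is W ⇒ L
n=13: moves to 9(W), 7(W), 6(W), 5(W); every one is W ⇒ L
n=14: moves to 10(W), 8(W), 7(W), 6(W); every one is W ⇒ L
n=15: moves to 11(W), 9(W), 8(W), 7(W); every one is W ⇒ L
n=16: can move to 12, which is L ⇒ W
From 16, the L positions reachable in one move are: 12.

Remove 4, leaving 12.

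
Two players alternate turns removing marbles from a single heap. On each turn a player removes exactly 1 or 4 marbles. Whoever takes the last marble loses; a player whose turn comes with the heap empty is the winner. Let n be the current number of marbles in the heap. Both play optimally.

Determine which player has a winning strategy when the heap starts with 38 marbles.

The second player wins.

Use the standard recursion: the mover wins at a terminal position; elsewhere, the mover wins exactly when some move hands the opponent an L position.
n=0: no move; the opponent has just taken the last marble and therefore loses → W
n=1: the only move is to 0(W), a W ⇒ L
n=2: can move to 1, which is L ⇒ W
n=3: the only move is to 2(W), a W ⇒ L
n=4: can move to 3, which is L ⇒ W
n=5: can move to 1, which is L ⇒ W
n=6: moves to 5(W), 2(W); every one is W ⇒ L
n=7: can move to 6, which is L ⇒ W
n=8: moves to 7(W), 4(W); every one is W ⇒ L
n=9: can move to 8, which is L ⇒ W
n=10: can move to 6, which is L ⇒ W
n=11: moves to 10(W), 7(W); every one is W ⇒ L
n=12: can move to 11, which is L ⇒ W
n=13: moves to 12(W), 9(W); every one is W ⇒ L
n=14: can move to 13, which is L ⇒ W
n=15: can move to 11, which is L ⇒ W
n=16: moves to 15(W), 12(W); every one is W ⇒ L
n=17: can move to 16, which is L ⇒ W
n=18: moves to 17(W), 14(W); every one is W ⇒ L
n=19: can move to 18, which is L ⇒ W
n=20: can move to 16, which is L ⇒ W
n=21: moves to 20(W), 17(W); every one is W ⇒ L
n=22: can move to 21, which is L ⇒ W
n=23: moves to 22(W), 19(W); every one is W ⇒ L
n=24: can move to 23, which is L ⇒ W
n=25: can move to 21, which is L ⇒ W
n=26: moves to 25(W), 22(W); every one is W ⇒ L
n=27: can move to 26, which is L ⇒ W
n=28: moves to 27(W), 24(W); every one is W ⇒ L
n=29: can move to 28, which is L ⇒ W
n=30: can move to 26, which is L ⇒ W
n=31: moves to 30(W), 27(W); every one is W ⇒ L
n=32: can move to 31, which is L ⇒ W
n=33: moves to 32(W), 29(W); every one is W ⇒ L
n=34: can move to 33, which is L ⇒ W
n=35: can move to 31, which is L ⇒ W
n=36: moves to 35(W), 32(W); every one is W ⇒ L
n=37: can move to 36, which is L ⇒ W
n=38: moves to 37(W), 34(W); every one is W ⇒ L
The starting position 38 is L: whatever the player to move does, the opponent receives a W position.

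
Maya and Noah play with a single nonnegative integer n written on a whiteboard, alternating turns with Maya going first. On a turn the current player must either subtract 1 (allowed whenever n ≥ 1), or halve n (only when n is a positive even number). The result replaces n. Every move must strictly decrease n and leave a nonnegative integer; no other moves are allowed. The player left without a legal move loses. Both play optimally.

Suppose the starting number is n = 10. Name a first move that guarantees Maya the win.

Move to 5.

Classify positions by backward induction: terminal positions (no move available) are L. From any other position, the mover wins iff some move reaches an L.
n=0: no move → L
n=1: reaches L-position 0 → W
n=2: only reaches 1(W), which is W → L
n=3: reaches L-position 2 → W
n=4: reaches L-position 2 → W
n=5: only reaches 4(W), which is W → L
n=6: reaches L-position 5 → W
n=7: only reaches 6(W), which is W → L
n=8: reaches L-position 7 → W
n=9: only reaches 8(W), which is W → L
n=10: reaches L-position 5 → W
From 10, the L positions reachable in one move are: 5, 9. Any move reaching one of these is winning.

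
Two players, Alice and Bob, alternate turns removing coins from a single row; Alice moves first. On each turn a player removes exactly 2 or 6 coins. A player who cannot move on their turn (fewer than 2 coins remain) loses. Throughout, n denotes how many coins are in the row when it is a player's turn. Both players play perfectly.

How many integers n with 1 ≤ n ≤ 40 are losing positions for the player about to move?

20

Build the W/L table. Terminal = L. A non-terminal position is W if it has a move to some L; otherwise it is L.
n=0: no move → L
n=1: no move → L
n=2: can move to 0, which is L ⇒ W
n=3: can move to 1, which is L ⇒ W
n=4: the only move is to 2(W), a W ⇒ L
n=5: the only move is to 3(W), a W ⇒ L
n=6: can move to 4, which is L ⇒ W
n=7: can move to 5, which is L ⇒ W
n=8: moves to 6(W), 2(W); every one is W ⇒ L
n=9: moves to 7(W), 3(W); every one is W ⇒ L
n=10: can move to 8, which is L ⇒ W
n=11: can move to 9, which is L ⇒ W
n=12: moves to 10(W), 6(W); every one is W ⇒ L
n=13: moves to 11(W), 7(W); every one is W ⇒ L
n=14: can move to 12, which is L ⇒ W
n=15: can move to 13, which is L ⇒ W
n=16: moves to 14(W), 10(W); every one is W ⇒ L
n=17: moves to 15(W), 11(W); every one is W ⇒ L
n=18: can move to 16, which is L ⇒ W
n=19: can move to 17, which is L ⇒ W
n=20: moves to 18(W), 14(W); every one is W ⇒ L
n=21: moves to 19(W), 15(W); every one is W ⇒ L
n=22: can move to 20, which is L ⇒ W
n=23: can move to 21, which is L ⇒ W
n=24: moves to 22(W), 18(W); every one is W ⇒ L
n=25: moves to 23(W), 19(W); every one is W ⇒ L
n=26: can move to 24, which is L ⇒ W
n=27: can move to 25, which is L ⇒ W
n=28: moves to 26(W), 22(W); every one is W ⇒ L
n=29: moves to 27(W), 23(W); every one is W ⇒ L
n=30: can move to 28, which is L ⇒ W
n=31: can move to 29, which is L ⇒ W
n=32: moves to 30(W), 26(W); every one is W ⇒ L
n=33: moves to 31(W), 27(W); every one is W ⇒ L
n=34: can move to 32, which is L ⇒ W
n=35: can move to 33, which is L ⇒ W
n=36: moves to 34(W), 30(W); every one is W ⇒ L
n=37: moves to 35(W), 31(W); every one is W ⇒ L
n=38: can move to 36, which is L ⇒ W
n=39: can move to 37, which is L ⇒ W
n=40: moves to 38(W), 34(W); every one is W ⇒ L
L entries with 1 ≤ n ≤ 40 (n=0 is outside the asked range and is not counted): n = 1, 4, 5, 8, 9, 12, 13, 16, 17, 20, 21, 24, 25, 28, 29, 32, 33, 36, 37, 40; that makes 20.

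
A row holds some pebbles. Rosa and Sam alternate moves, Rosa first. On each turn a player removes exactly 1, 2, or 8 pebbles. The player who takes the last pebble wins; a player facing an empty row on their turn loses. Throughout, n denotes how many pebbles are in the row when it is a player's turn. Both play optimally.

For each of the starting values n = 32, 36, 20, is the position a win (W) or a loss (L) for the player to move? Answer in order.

Build the W/L table. Terminal = L. A non-terminal position is W if it has a move to some L; otherwise it is L.
n=0: no move → L
n=1: →0(L), so W
n=2: →0(L), so W
n=3: →2(W), 1(W) — all W, so L
n=4: →3(L), so W
n=5: →3(L), so W
n=6: →5(W), 4(W) — all W, so L
n=7: →6(L), so W
n=8: →6(L), so W
n=9: →8(W), 7(W), 1(W) — all W, so L
n=10: →9(L), so W
n=11: →9(L), so W
n=12: →11(W), 10(W), 4(W) — all W, so L
n=13: →12(L), so W
n=14: →12(L), so W
n=15: →14(W), 13(W), 7(W) — all W, so L
n=16: →15(L), so W
n=17: →15(L), so W
n=18: →17(W), 16(W), 10(W) — all W, so L
n=19: →18(L), so W
n=20: →18(L), so W
n=21: →20(W), 19(W), 13(W) — all W, so L
n=22: →21(L), so W
n=23: →21(L), so W
n=24: →23(W), 22(W), 16(W) — all W, so L
n=25: →24(L), so W
n=26: →24(L), so W
n=27: →26(W), 25(W), 19(W) — all W, so L
n=28: →27(L), so W
n=29: →27(L), so W
n=30: →29(W), 28(W), 22(W) — all W, so L
n=31: →30(L), so W
n=32: →30(L), so W
n=33: →32(W), 31(W), 25(W) — all W, so L
n=34: →33(L), so W
n=35: →33(L), so W
n=36: →35(W), 34(W), 28(W) — all W, so L

32: W, 36: L, 20: W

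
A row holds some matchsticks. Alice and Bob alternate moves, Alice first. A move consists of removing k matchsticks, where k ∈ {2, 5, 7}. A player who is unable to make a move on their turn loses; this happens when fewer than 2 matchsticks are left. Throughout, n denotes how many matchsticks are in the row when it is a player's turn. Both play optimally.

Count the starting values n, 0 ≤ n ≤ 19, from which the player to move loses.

Use the standard recursion: the mover loses at a terminal position; elsewhere, the mover wins exactly when some move hands the opponent an L position.
n=0: no move → L
n=1: no move → L
n=2: W (go to 0, an L position)
n=3: W (go to 1, an L position)
n=4: L (sole option 2(W) is W)
n=5: W (go to 0, an L position)
n=6: W (go to 4, an L position)
n=7: W (go to 0, an L position)
n=8: W (go to 1, an L position)
n=9: W (go to 4, an L position)
n=10: L (options 8(W), 5(W), 3(W) are all W)
n=11: W (go to 4, an L position)
n=12: W (go to 10, an L position)
n=13: L (options 11(W), 8(W), 6(W) are all W)
n=14: L (options 12(W), 9(W), 7(W) are all W)
n=15: W (go to 13, an L position)
n=16: W (go to 14, an L position)
n=17: W (go to 10, an L position)
n=18: W (go to 13, an L position)
n=19: W (go to 14, an L position)
L entries with 0 ≤ n ≤ 19: n = 0, 1, 4, 10, 13, 14; that makes 6.

6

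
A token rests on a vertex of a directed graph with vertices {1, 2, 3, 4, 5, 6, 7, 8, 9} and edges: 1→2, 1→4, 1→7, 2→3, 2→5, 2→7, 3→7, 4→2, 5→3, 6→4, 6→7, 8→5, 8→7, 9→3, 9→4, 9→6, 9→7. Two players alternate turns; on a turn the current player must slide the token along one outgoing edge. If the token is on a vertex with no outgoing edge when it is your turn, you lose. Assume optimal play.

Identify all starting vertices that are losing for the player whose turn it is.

4, 5, 7

Classify positions by backward induction: terminal positions (no move available) are L. From any other position, the mover wins iff some move reaches an L.
Every edge goes from a vertex to one that appears earlier in the order 7, 3, 5, 2, 8, 4, 1, 6, 9, so processing vertices in that order labels each vertex after all of its successors.
7: no outgoing edge → L
3: →7(L), so W
5: →3(W) only, which is W, so L
2: →5(L), so W
8: →5(L), so W
4: →2(W) only, which is W, so L
1: →4(L), so W
6: →4(L), so W
9: →4(L), so W
Reading off the rows marked L gives the requested list; there are 3 such vertices.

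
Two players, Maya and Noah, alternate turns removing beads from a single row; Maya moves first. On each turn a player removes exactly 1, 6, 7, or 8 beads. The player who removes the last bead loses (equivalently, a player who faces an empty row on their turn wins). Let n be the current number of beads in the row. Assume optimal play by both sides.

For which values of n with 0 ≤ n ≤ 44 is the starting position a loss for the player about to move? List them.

Compute win/loss labels from the base case upward. A position with no move is W. Any other position is W if it can reach an L in one move, else L.
n=0: no move; the opponent has just taken the last bead and therefore loses → W
n=1: →0(W) only, which is W, so L
n=2: →1(L), so W
n=3: →2(W) only, which is W, so L
n=4: →3(L), so W
n=5: →4(W) only, which is W, so L
n=6: →5(L), so W
n=7: →1(L), so W
n=8: →1(L), so W
n=9: →3(L), so W
n=10: →3(L), so W
n=11: →5(L), so W
n=12: →5(L), so W
n=13: →5(L), so W
n=14: →13(W), 8(W), 7(W), 6(W) — all W, so L
n=15: →14(L), so W
n=16: →15(W), 10(W), 9(W), 8(W) — all W, so L
n=17: →16(L), so W
n=18: →17(W), 12(W), 11(W), 10(W) — all W, so L
n=19: →18(L), so W
n=20: →14(L), so W
n=21: →14(L), so W
n=22: →16(L), so W
n=23: →16(L), so W
n=24: →18(L), so W
n=25: →18(L), so W
n=26: →18(L), so W
n=27: →26(W), 21(W), 20(W), 19(W) — all W, so L
n=28: →27(L), so W
n=29: →28(W), 23(W), 22(W), 21(W) — all W, so L
n=30: →29(L), so W
n=31: →30(W), 25(W), 24(W), 23(W) — all W, so L
n=32: →31(L), so W
n=33: →27(L), so W
n=34: →27(L), so W
n=35: →29(L), so W
n=36: →29(L), so W
n=37: →31(L), so W
n=38: →31(L), so W
n=39: →31(L), so W
n=40: →39(W), 34(W), 33(W), 32(W) — all W, so L
n=41: →40(L), so W
n=42: →41(W), 36(W), 35(W), 34(W) — all W, so L
n=43: →42(L), so W
n=44: →43(W), 38(W), 37(W), 36(W) — all W, so L
Reading off the rows marked L gives the requested list; there are 12 such values of n.

1, 3, 5, 14, 16, 18, 27, 29, 31, 40, 42, 44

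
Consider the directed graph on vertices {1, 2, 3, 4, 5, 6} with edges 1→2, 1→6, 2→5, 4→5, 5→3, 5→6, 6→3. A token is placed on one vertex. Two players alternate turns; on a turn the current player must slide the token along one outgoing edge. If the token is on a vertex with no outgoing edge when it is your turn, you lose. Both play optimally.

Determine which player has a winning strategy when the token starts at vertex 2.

The second player wins.

Label each position W (a win for the player to move) or L (a loss). A position with no legal move is L; any other position is W exactly when some move reaches an L, and L when every move reaches a W.
Every edge goes from a vertex to one that appears earlier in the order 3, 6, 5, 4, 2, 1, so processing vertices in that order labels each vertex after all of its successors.
3: no outgoing edge → L
6: →3(L), so W
5: →3(L), so W
4: →5(W) only, which is W, so L
2: →5(W) only, which is W, so L
1: →2(L), so W
The starting position 2 is L: whatever the player to move does, the opponent receives a W position.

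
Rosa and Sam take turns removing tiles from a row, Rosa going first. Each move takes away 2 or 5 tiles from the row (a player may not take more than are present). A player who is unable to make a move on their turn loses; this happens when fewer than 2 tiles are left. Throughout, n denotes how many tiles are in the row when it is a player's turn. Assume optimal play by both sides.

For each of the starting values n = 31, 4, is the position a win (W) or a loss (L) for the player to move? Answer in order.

Build the W/L table. Terminal = L. A non-terminal position is W if it has a move to some L; otherwise it is L.
n=0: no move → L
n=1: no move → L
n=2: →0(L), so W
n=3: →1(L), so W
n=4: →2(W) only, which is W, so L
n=5: →0(L), so W
n=6: →4(L), so W
n=7: →5(W), 2(W) — all W, so L
n=8: →6(W), 3(W) — all W, so L
n=9: →7(L), so W
n=10: →8(L), so W
n=11: →9(W), 6(W) — all W, so L
n=12: →7(L), so W
n=13: →11(L), so W
n=14: →12(W), 9(W) — all W, so L
n=15: →13(W), 10(W) — all W, so L
n=16: →14(L), so W
n=17: →15(L), so W
n=18: →16(W), 13(W) — all W, so L
n=19: →14(L), so W
n=20: →18(L), so W
n=21: →19(W), 16(W) — all W, so L
n=22: →20(W), 17(W) — all W, so L
n=23: →21(L), so W
n=24: →22(L), so W
n=25: →23(W), 20(W) — all W, so L
n=26: →21(L), so W
n=27: →25(L), so W
n=28: →26(W), 23(W) — all W, so L
n=29: →27(W), 24(W) — all W, so L
n=30: →28(L), so W
n=31: →29(L), so W

31: W, 4: L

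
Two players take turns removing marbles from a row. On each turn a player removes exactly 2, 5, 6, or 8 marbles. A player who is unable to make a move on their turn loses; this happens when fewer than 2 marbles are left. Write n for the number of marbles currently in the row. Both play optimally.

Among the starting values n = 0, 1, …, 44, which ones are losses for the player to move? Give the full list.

Work bottom-up. With no move the player to move loses. Otherwise the position is W if at least one move leads to an L position for the opponent, and L if every move leads to a W.
n=0: no move → L
n=1: no move → L
n=2: →0(L), so W
n=3: →1(L), so W
n=4: →2(W) only, which is W, so L
n=5: →0(L), so W
n=6: →4(L), so W
n=7: →1(L), so W
n=8: →0(L), so W
n=9: →4(L), so W
n=10: →4(L), so W
n=11: →9(W), 6(W), 5(W), 3(W) — all W, so L
n=12: →4(L), so W
n=13: →11(L), so W
n=14: →12(W), 9(W), 8(W), 6(W) — all W, so L
n=15: →13(W), 10(W), 9(W), 7(W) — all W, so L
n=16: →14(L), so W
n=17: →15(L), so W
n=18: →16(W), 13(W), 12(W), 10(W) — all W, so L
n=19: →14(L), so W
n=20: →18(L), so W
n=21: →15(L), so W
n=22: →14(L), so W
n=23: →18(L), so W
n=24: →18(L), so W
n=25: →23(W), 20(W), 19(W), 17(W) — all W, so L
n=26: →18(L), so W
n=27: →25(L), so W
n=28: →26(W), 23(W), 22(W), 20(W) — all W, so L
n=29: →27(W), 24(W), 23(W), 21(W) — all W, so L
n=30: →28(L), so W
n=31: →29(L), so W
n=32: →30(W), 27(W), 26(W), 24(W) — all W, so L
n=33: →28(L), so W
n=34: →32(L), so W
n=35: →29(L), so W
n=36: →28(L), so W
n=37: →32(L), so W
n=38: →32(L), so W
n=39: →37(W), 34(W), 33(W), 31(W) — all W, so L
n=40: →32(L), so W
n=41: →39(L), so W
n=42: →40(W), 37(W), 36(W), 34(W) — all W, so L
n=43: →41(W), 38(W), 37(W), 35(W) — all W, so L
n=44: →42(L), so W
Reading off the rows marked L gives the requested list; there are 14 such values of n.

0, 1, 4, 11, 14, 15, 18, 25, 28, 29, 32, 39, 42, 43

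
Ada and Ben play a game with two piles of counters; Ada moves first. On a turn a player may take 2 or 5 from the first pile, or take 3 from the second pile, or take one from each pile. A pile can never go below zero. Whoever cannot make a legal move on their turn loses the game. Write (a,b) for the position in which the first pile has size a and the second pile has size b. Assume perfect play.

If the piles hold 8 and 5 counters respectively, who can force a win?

Build the W/L table. Terminal = L. A non-terminal position is W if it has a move to some L; otherwise it is L.
No move ever increases a pile, so every position that can arise here has a ≤ 8 and b ≤ 5; it is enough to label the cells with 0 ≤ a ≤ 8 and 0 ≤ b ≤ 5.
Every move lowers a or b (never raises either), so fill the grid row by row in increasing a, and left to right within a row: each cell's successors are then already labelled.
      b=0  b=1  b=2  b=3  b=4  b=5
a=0:    L    L    L    W    W    W
a=1:    L    W    W    W    L    L
a=2:    W    W    W    L    L    W
a=3:    W    L    L    L    W    W
a=4:    L    L    W    W    W    L
a=5:    W    W    W    W    L    L
a=6:    W    W    L    L    W    W
a=7:    L    L    L    W    W    W
a=8:    L    W    W    W    L    L
Cells with no legal move (terminal, hence L): (0,0), (0,1), (0,2), (1,0).
The remaining L cells, each justified by listing all of its moves:
(1,4): moves to (1,1)(W), (0,3)(W); every one is W ⇒ L
(1,5): moves to (1,2)(W), (0,4)(W); every one is W ⇒ L
(2,3): moves to (0,3)(W), (2,0)(W), (1,2)(W); every one is W ⇒ L
(2,4): moves to (0,4)(W), (2,1)(W), (1,3)(W); every one is W ⇒ L
(3,1): moves to (1,1)(W), (2,0)(W); every one is W ⇒ L
(3,2): moves to (1,2)(W), (2,1)(W); every one is W ⇒ L
(3,3): moves to (1,3)(W), (3,0)(W), (2,2)(W); every one is W ⇒ L
(4,0): the only move is to (2,0)(W), a W ⇒ L
(4,1): moves to (2,1)(W), (3,0)(W); every one is W ⇒ L
(4,5): moves to (2,5)(W), (4,2)(W), (3,4)(W); every one is W ⇒ L
(5,4): moves to (3,4)(W), (0,4)(W), (5,1)(W), (4,3)(W); every one is W ⇒ L
(5,5): moves to (3,5)(W), (0,5)(W), (5,2)(W), (4,4)(W); every one is W ⇒ L
(6,2): moves to (4,2)(W), (1,2)(W), (5,1)(W); every one is W ⇒ L
(6,3): moves to (4,3)(W), (1,3)(W), (6,0)(W), (5,2)(W); every one is W ⇒ L
(7,0): moves to (5,0)(W), (2,0)(W); every one is W ⇒ L
(7,1): moves to (5,1)(W), (2,1)(W), (6,0)(W); every one is W ⇒ L
(7,2): moves to (5,2)(W), (2,2)(W), (6,1)(W); every one is W ⇒ L
(8,0): moves to (6,0)(W), (3,0)(W); every one is W ⇒ L
(8,4): moves to (6,4)(W), (3,4)(W), (8,1)(W), (7,3)(W); every one is W ⇒ L
(8,5): moves to (6,5)(W), (3,5)(W), (8,2)(W), (7,4)(W); every one is W ⇒ L
Every other cell has at least one move into one of the L cells above, so it is W.
Every move from (8,5) reaches a W position, so the mover loses.

Ben wins.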